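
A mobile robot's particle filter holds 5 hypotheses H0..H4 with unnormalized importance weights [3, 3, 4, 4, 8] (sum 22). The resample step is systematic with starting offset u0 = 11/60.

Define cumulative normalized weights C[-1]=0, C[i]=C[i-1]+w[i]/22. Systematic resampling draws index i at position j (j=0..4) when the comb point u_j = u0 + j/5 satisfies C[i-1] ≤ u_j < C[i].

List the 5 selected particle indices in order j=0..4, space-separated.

C = [3/22, 3/11, 5/11, 7/11, 1]
j=0: u_0=11/60 ∈ [3/22, 3/11) → index 1
j=1: u_1=23/60 ∈ [3/11, 5/11) → index 2
j=2: u_2=7/12 ∈ [5/11, 7/11) → index 3
j=3: u_3=47/60 ∈ [7/11, 1) → index 4
j=4: u_4=59/60 ∈ [7/11, 1) → index 4

1 2 3 4 4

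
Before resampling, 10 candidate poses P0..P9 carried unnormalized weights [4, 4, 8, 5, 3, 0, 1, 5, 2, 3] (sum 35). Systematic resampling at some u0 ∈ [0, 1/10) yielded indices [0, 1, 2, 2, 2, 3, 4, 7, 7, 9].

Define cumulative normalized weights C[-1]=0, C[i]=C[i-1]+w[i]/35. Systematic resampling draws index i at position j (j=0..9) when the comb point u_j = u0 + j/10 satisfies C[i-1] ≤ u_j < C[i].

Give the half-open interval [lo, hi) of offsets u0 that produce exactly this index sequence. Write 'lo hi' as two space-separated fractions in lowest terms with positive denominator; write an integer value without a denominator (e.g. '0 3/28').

C = [4/35, 8/35, 16/35, 3/5, 24/35, 24/35, 5/7, 6/7, 32/35, 1]
j=0 picked index 0: u0 ∈ [0, 4/35)
j=1 picked index 1: u0 ∈ [1/70, 9/70)
j=2 picked index 2: u0 ∈ [1/35, 9/35)
j=3 picked index 2: u0 ∈ [-1/14, 11/70)
j=4 picked index 2: u0 ∈ [-6/35, 2/35)
j=5 picked index 3: u0 ∈ [-3/70, 1/10)
j=6 picked index 4: u0 ∈ [0, 3/35)
j=7 picked index 7: u0 ∈ [1/70, 11/70)
j=8 picked index 7: u0 ∈ [-3/35, 2/35)
j=9 picked index 9: u0 ∈ [1/70, 1/10)
intersection: [1/35, 2/35)

1/35 2/35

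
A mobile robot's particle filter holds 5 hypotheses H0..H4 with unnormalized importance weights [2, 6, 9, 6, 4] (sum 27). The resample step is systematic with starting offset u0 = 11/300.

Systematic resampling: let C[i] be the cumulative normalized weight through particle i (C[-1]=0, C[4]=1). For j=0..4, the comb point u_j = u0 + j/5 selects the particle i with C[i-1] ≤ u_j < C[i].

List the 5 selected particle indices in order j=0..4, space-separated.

0 1 2 3 3

C = [2/27, 8/27, 17/27, 23/27, 1]
j=0: u_0=11/300 ∈ [0, 2/27) → index 0
j=1: u_1=71/300 ∈ [2/27, 8/27) → index 1
j=2: u_2=131/300 ∈ [8/27, 17/27) → index 2
j=3: u_3=191/300 ∈ [17/27, 23/27) → index 3
j=4: u_4=251/300 ∈ [17/27, 23/27) → index 3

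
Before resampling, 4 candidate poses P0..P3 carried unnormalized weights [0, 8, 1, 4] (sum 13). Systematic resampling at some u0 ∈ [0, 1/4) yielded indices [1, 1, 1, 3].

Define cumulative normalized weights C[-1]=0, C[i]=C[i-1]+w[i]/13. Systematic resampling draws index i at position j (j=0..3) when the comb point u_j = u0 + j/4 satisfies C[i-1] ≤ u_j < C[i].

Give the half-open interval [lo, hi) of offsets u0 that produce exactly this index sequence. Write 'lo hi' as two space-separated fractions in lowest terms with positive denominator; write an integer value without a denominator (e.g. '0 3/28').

0 3/26

C = [0, 8/13, 9/13, 1]
j=0 picked index 1: u0 ∈ [0, 8/13)
j=1 picked index 1: u0 ∈ [-1/4, 19/52)
j=2 picked index 1: u0 ∈ [-1/2, 3/26)
j=3 picked index 3: u0 ∈ [-3/52, 1/4)
intersection: [0, 3/26)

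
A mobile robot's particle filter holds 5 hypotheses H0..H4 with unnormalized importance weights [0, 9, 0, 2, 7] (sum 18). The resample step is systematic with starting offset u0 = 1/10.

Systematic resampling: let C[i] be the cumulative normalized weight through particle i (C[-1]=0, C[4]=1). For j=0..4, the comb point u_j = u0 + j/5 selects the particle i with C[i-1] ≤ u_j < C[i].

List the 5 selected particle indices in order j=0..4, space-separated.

1 1 3 4 4

C = [0, 1/2, 1/2, 11/18, 1]
j=0: u_0=1/10 ∈ [0, 1/2) → index 1
j=1: u_1=3/10 ∈ [0, 1/2) → index 1
j=2: u_2=1/2 ∈ [1/2, 11/18) → index 3
j=3: u_3=7/10 ∈ [11/18, 1) → index 4
j=4: u_4=9/10 ∈ [11/18, 1) → index 4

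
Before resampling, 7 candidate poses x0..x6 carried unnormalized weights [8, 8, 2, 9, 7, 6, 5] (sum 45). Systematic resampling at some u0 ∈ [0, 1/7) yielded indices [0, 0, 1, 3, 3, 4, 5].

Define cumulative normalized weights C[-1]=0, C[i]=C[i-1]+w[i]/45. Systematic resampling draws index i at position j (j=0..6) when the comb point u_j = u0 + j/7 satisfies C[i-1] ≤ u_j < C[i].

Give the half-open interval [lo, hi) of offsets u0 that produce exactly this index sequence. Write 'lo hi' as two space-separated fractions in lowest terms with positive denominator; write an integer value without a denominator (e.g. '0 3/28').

C = [8/45, 16/45, 2/5, 3/5, 34/45, 8/9, 1]
j=0 picked index 0: u0 ∈ [0, 8/45)
j=1 picked index 0: u0 ∈ [-1/7, 11/315)
j=2 picked index 1: u0 ∈ [-34/315, 22/315)
j=3 picked index 3: u0 ∈ [-1/35, 6/35)
j=4 picked index 3: u0 ∈ [-6/35, 1/35)
j=5 picked index 4: u0 ∈ [-4/35, 13/315)
j=6 picked index 5: u0 ∈ [-32/315, 2/63)
intersection: [0, 1/35)

0 1/35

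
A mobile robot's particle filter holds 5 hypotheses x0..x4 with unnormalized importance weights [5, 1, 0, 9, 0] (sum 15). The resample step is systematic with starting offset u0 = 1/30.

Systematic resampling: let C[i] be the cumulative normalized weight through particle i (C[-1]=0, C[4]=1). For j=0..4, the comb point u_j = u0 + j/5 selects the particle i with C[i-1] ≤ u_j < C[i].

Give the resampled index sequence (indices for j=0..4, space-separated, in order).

C = [1/3, 2/5, 2/5, 1, 1]
j=0: u_0=1/30 ∈ [0, 1/3) → index 0
j=1: u_1=7/30 ∈ [0, 1/3) → index 0
j=2: u_2=13/30 ∈ [2/5, 1) → index 3
j=3: u_3=19/30 ∈ [2/5, 1) → index 3
j=4: u_4=5/6 ∈ [2/5, 1) → index 3

0 0 3 3 3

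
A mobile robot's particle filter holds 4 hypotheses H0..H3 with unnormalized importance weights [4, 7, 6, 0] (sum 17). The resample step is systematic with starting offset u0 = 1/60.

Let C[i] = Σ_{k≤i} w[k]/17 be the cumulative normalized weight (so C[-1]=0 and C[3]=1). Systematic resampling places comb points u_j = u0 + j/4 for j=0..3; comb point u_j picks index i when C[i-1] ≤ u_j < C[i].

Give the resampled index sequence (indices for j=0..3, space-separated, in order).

C = [4/17, 11/17, 1, 1]
j=0: u_0=1/60 ∈ [0, 4/17) → index 0
j=1: u_1=4/15 ∈ [4/17, 11/17) → index 1
j=2: u_2=31/60 ∈ [4/17, 11/17) → index 1
j=3: u_3=23/30 ∈ [11/17, 1) → index 2

0 1 1 2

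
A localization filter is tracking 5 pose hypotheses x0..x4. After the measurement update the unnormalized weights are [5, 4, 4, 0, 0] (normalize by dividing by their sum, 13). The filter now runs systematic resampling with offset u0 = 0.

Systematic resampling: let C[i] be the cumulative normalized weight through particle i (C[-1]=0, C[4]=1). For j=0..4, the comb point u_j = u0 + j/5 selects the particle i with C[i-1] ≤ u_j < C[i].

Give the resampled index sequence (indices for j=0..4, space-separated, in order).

0 0 1 1 2

C = [5/13, 9/13, 1, 1, 1]
j=0: u_0=0 ∈ [0, 5/13) → index 0
j=1: u_1=1/5 ∈ [0, 5/13) → index 0
j=2: u_2=2/5 ∈ [5/13, 9/13) → index 1
j=3: u_3=3/5 ∈ [5/13, 9/13) → index 1
j=4: u_4=4/5 ∈ [9/13, 1) → index 2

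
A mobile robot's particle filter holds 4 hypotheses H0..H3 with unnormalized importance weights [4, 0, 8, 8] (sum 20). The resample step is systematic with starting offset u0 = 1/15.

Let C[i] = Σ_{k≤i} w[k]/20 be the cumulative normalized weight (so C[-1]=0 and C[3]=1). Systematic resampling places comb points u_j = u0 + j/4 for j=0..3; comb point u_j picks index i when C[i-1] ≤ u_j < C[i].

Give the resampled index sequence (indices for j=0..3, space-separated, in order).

0 2 2 3

C = [1/5, 1/5, 3/5, 1]
j=0: u_0=1/15 ∈ [0, 1/5) → index 0
j=1: u_1=19/60 ∈ [1/5, 3/5) → index 2
j=2: u_2=17/30 ∈ [1/5, 3/5) → index 2
j=3: u_3=49/60 ∈ [3/5, 1) → index 3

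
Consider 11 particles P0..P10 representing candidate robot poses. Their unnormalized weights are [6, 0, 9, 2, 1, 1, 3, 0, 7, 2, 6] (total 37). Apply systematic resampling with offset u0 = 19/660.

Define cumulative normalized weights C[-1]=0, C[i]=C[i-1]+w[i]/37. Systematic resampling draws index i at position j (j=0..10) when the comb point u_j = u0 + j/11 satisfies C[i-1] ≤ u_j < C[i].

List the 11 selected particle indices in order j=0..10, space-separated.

C = [6/37, 6/37, 15/37, 17/37, 18/37, 19/37, 22/37, 22/37, 29/37, 31/37, 1]
j=0: u_0=19/660 ∈ [0, 6/37) → index 0
j=1: u_1=79/660 ∈ [0, 6/37) → index 0
j=2: u_2=139/660 ∈ [6/37, 15/37) → index 2
j=3: u_3=199/660 ∈ [6/37, 15/37) → index 2
j=4: u_4=259/660 ∈ [6/37, 15/37) → index 2
j=5: u_5=29/60 ∈ [17/37, 18/37) → index 4
j=6: u_6=379/660 ∈ [19/37, 22/37) → index 6
j=7: u_7=439/660 ∈ [22/37, 29/37) → index 8
j=8: u_8=499/660 ∈ [22/37, 29/37) → index 8
j=9: u_9=559/660 ∈ [31/37, 1) → index 10
j=10: u_10=619/660 ∈ [31/37, 1) → index 10

0 0 2 2 2 4 6 8 8 10 10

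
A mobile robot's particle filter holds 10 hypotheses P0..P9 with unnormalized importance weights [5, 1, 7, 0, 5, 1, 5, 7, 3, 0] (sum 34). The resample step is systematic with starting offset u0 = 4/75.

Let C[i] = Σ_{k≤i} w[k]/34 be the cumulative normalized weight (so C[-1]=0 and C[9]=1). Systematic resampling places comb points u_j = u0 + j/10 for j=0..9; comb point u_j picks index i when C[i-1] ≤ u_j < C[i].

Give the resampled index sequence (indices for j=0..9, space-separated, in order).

C = [5/34, 3/17, 13/34, 13/34, 9/17, 19/34, 12/17, 31/34, 1, 1]
j=0: u_0=4/75 ∈ [0, 5/34) → index 0
j=1: u_1=23/150 ∈ [5/34, 3/17) → index 1
j=2: u_2=19/75 ∈ [3/17, 13/34) → index 2
j=3: u_3=53/150 ∈ [3/17, 13/34) → index 2
j=4: u_4=34/75 ∈ [13/34, 9/17) → index 4
j=5: u_5=83/150 ∈ [9/17, 19/34) → index 5
j=6: u_6=49/75 ∈ [19/34, 12/17) → index 6
j=7: u_7=113/150 ∈ [12/17, 31/34) → index 7
j=8: u_8=64/75 ∈ [12/17, 31/34) → index 7
j=9: u_9=143/150 ∈ [31/34, 1) → index 8

0 1 2 2 4 5 6 7 7 8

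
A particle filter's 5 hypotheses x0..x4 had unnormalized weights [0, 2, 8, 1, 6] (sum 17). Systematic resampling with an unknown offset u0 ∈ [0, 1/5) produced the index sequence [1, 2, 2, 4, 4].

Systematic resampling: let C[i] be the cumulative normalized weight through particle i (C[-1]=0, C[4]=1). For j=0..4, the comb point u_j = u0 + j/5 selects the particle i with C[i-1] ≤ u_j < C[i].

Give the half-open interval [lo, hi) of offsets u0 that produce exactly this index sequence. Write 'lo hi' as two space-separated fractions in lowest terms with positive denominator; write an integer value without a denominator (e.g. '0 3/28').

4/85 2/17

C = [0, 2/17, 10/17, 11/17, 1]
j=0 picked index 1: u0 ∈ [0, 2/17)
j=1 picked index 2: u0 ∈ [-7/85, 33/85)
j=2 picked index 2: u0 ∈ [-24/85, 16/85)
j=3 picked index 4: u0 ∈ [4/85, 2/5)
j=4 picked index 4: u0 ∈ [-13/85, 1/5)
intersection: [4/85, 2/17)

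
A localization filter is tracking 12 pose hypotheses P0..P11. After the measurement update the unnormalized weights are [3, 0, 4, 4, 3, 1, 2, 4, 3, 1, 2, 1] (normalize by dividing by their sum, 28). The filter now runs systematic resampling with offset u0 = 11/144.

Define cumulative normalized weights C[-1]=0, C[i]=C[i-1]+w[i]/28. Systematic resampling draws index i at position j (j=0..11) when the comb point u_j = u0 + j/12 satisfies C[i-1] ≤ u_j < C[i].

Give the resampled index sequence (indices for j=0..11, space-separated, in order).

C = [3/28, 3/28, 1/4, 11/28, 1/2, 15/28, 17/28, 3/4, 6/7, 25/28, 27/28, 1]
j=0: u_0=11/144 ∈ [0, 3/28) → index 0
j=1: u_1=23/144 ∈ [3/28, 1/4) → index 2
j=2: u_2=35/144 ∈ [3/28, 1/4) → index 2
j=3: u_3=47/144 ∈ [1/4, 11/28) → index 3
j=4: u_4=59/144 ∈ [11/28, 1/2) → index 4
j=5: u_5=71/144 ∈ [11/28, 1/2) → index 4
j=6: u_6=83/144 ∈ [15/28, 17/28) → index 6
j=7: u_7=95/144 ∈ [17/28, 3/4) → index 7
j=8: u_8=107/144 ∈ [17/28, 3/4) → index 7
j=9: u_9=119/144 ∈ [3/4, 6/7) → index 8
j=10: u_10=131/144 ∈ [25/28, 27/28) → index 10
j=11: u_11=143/144 ∈ [27/28, 1) → index 11

0 2 2 3 4 4 6 7 7 8 10 11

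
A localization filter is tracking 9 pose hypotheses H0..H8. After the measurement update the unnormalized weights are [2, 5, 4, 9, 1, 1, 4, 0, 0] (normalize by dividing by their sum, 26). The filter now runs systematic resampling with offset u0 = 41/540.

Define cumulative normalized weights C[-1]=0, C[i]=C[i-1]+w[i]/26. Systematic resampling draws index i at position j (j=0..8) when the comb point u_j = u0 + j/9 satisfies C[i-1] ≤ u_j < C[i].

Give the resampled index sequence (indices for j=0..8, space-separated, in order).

0 1 2 2 3 3 3 6 6

C = [1/13, 7/26, 11/26, 10/13, 21/26, 11/13, 1, 1, 1]
j=0: u_0=41/540 ∈ [0, 1/13) → index 0
j=1: u_1=101/540 ∈ [1/13, 7/26) → index 1
j=2: u_2=161/540 ∈ [7/26, 11/26) → index 2
j=3: u_3=221/540 ∈ [7/26, 11/26) → index 2
j=4: u_4=281/540 ∈ [11/26, 10/13) → index 3
j=5: u_5=341/540 ∈ [11/26, 10/13) → index 3
j=6: u_6=401/540 ∈ [11/26, 10/13) → index 3
j=7: u_7=461/540 ∈ [11/13, 1) → index 6
j=8: u_8=521/540 ∈ [11/13, 1) → index 6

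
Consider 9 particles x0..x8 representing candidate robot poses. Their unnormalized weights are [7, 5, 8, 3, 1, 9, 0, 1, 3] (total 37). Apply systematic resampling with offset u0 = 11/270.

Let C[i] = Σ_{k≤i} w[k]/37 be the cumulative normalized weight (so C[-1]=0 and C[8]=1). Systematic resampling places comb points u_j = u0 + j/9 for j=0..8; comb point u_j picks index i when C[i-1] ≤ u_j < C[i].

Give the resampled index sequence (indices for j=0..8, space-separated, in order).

C = [7/37, 12/37, 20/37, 23/37, 24/37, 33/37, 33/37, 34/37, 1]
j=0: u_0=11/270 ∈ [0, 7/37) → index 0
j=1: u_1=41/270 ∈ [0, 7/37) → index 0
j=2: u_2=71/270 ∈ [7/37, 12/37) → index 1
j=3: u_3=101/270 ∈ [12/37, 20/37) → index 2
j=4: u_4=131/270 ∈ [12/37, 20/37) → index 2
j=5: u_5=161/270 ∈ [20/37, 23/37) → index 3
j=6: u_6=191/270 ∈ [24/37, 33/37) → index 5
j=7: u_7=221/270 ∈ [24/37, 33/37) → index 5
j=8: u_8=251/270 ∈ [34/37, 1) → index 8

0 0 1 2 2 3 5 5 8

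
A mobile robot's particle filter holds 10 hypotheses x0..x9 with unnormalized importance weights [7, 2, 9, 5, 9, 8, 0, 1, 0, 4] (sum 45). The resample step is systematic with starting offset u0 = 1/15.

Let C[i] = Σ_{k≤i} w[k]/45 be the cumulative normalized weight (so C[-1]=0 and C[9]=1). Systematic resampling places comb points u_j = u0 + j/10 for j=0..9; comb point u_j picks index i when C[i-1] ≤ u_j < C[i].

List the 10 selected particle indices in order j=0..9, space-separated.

0 1 2 2 3 4 4 5 5 9

C = [7/45, 1/5, 2/5, 23/45, 32/45, 8/9, 8/9, 41/45, 41/45, 1]
j=0: u_0=1/15 ∈ [0, 7/45) → index 0
j=1: u_1=1/6 ∈ [7/45, 1/5) → index 1
j=2: u_2=4/15 ∈ [1/5, 2/5) → index 2
j=3: u_3=11/30 ∈ [1/5, 2/5) → index 2
j=4: u_4=7/15 ∈ [2/5, 23/45) → index 3
j=5: u_5=17/30 ∈ [23/45, 32/45) → index 4
j=6: u_6=2/3 ∈ [23/45, 32/45) → index 4
j=7: u_7=23/30 ∈ [32/45, 8/9) → index 5
j=8: u_8=13/15 ∈ [32/45, 8/9) → index 5
j=9: u_9=29/30 ∈ [41/45, 1) → index 9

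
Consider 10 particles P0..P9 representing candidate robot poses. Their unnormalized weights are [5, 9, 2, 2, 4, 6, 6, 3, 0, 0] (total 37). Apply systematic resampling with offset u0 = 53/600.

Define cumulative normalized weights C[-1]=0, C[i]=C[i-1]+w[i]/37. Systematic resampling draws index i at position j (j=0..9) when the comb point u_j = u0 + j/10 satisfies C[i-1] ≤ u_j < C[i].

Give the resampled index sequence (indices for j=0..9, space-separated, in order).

C = [5/37, 14/37, 16/37, 18/37, 22/37, 28/37, 34/37, 1, 1, 1]
j=0: u_0=53/600 ∈ [0, 5/37) → index 0
j=1: u_1=113/600 ∈ [5/37, 14/37) → index 1
j=2: u_2=173/600 ∈ [5/37, 14/37) → index 1
j=3: u_3=233/600 ∈ [14/37, 16/37) → index 2
j=4: u_4=293/600 ∈ [18/37, 22/37) → index 4
j=5: u_5=353/600 ∈ [18/37, 22/37) → index 4
j=6: u_6=413/600 ∈ [22/37, 28/37) → index 5
j=7: u_7=473/600 ∈ [28/37, 34/37) → index 6
j=8: u_8=533/600 ∈ [28/37, 34/37) → index 6
j=9: u_9=593/600 ∈ [34/37, 1) → index 7

0 1 1 2 4 4 5 6 6 7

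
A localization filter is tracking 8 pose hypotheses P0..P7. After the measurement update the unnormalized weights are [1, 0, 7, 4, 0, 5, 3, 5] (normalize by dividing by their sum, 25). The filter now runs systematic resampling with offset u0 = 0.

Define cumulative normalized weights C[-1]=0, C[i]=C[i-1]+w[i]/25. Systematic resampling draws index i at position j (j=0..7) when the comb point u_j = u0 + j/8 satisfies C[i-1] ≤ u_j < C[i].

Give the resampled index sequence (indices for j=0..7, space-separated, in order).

0 2 2 3 5 5 6 7

C = [1/25, 1/25, 8/25, 12/25, 12/25, 17/25, 4/5, 1]
j=0: u_0=0 ∈ [0, 1/25) → index 0
j=1: u_1=1/8 ∈ [1/25, 8/25) → index 2
j=2: u_2=1/4 ∈ [1/25, 8/25) → index 2
j=3: u_3=3/8 ∈ [8/25, 12/25) → index 3
j=4: u_4=1/2 ∈ [12/25, 17/25) → index 5
j=5: u_5=5/8 ∈ [12/25, 17/25) → index 5
j=6: u_6=3/4 ∈ [17/25, 4/5) → index 6
j=7: u_7=7/8 ∈ [4/5, 1) → index 7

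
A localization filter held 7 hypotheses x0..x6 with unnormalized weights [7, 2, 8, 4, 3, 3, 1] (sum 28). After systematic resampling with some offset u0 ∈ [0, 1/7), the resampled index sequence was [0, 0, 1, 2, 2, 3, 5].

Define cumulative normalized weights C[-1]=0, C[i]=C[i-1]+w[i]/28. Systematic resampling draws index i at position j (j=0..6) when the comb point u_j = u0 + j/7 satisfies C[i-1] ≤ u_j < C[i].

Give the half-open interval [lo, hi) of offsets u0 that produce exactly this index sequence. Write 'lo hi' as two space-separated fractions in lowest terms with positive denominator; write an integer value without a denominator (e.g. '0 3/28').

0 1/28

C = [1/4, 9/28, 17/28, 3/4, 6/7, 27/28, 1]
j=0 picked index 0: u0 ∈ [0, 1/4)
j=1 picked index 0: u0 ∈ [-1/7, 3/28)
j=2 picked index 1: u0 ∈ [-1/28, 1/28)
j=3 picked index 2: u0 ∈ [-3/28, 5/28)
j=4 picked index 2: u0 ∈ [-1/4, 1/28)
j=5 picked index 3: u0 ∈ [-3/28, 1/28)
j=6 picked index 5: u0 ∈ [0, 3/28)
intersection: [0, 1/28)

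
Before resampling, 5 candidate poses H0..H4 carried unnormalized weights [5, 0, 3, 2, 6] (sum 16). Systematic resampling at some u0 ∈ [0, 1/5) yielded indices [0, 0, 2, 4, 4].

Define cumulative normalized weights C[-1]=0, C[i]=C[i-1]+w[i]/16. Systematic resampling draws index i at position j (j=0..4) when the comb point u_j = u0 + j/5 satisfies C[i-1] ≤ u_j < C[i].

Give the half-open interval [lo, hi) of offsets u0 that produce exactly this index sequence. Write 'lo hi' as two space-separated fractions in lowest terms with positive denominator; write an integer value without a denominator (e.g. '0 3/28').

1/40 1/10

C = [5/16, 5/16, 1/2, 5/8, 1]
j=0 picked index 0: u0 ∈ [0, 5/16)
j=1 picked index 0: u0 ∈ [-1/5, 9/80)
j=2 picked index 2: u0 ∈ [-7/80, 1/10)
j=3 picked index 4: u0 ∈ [1/40, 2/5)
j=4 picked index 4: u0 ∈ [-7/40, 1/5)
intersection: [1/40, 1/10)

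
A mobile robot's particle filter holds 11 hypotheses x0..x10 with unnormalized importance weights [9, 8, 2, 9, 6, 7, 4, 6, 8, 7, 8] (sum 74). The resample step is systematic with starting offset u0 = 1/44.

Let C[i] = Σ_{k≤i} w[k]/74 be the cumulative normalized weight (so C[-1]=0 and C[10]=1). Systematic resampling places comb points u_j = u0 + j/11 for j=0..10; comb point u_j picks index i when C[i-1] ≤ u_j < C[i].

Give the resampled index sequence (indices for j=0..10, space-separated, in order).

C = [9/74, 17/74, 19/74, 14/37, 17/37, 41/74, 45/74, 51/74, 59/74, 33/37, 1]
j=0: u_0=1/44 ∈ [0, 9/74) → index 0
j=1: u_1=5/44 ∈ [0, 9/74) → index 0
j=2: u_2=9/44 ∈ [9/74, 17/74) → index 1
j=3: u_3=13/44 ∈ [19/74, 14/37) → index 3
j=4: u_4=17/44 ∈ [14/37, 17/37) → index 4
j=5: u_5=21/44 ∈ [17/37, 41/74) → index 5
j=6: u_6=25/44 ∈ [41/74, 45/74) → index 6
j=7: u_7=29/44 ∈ [45/74, 51/74) → index 7
j=8: u_8=3/4 ∈ [51/74, 59/74) → index 8
j=9: u_9=37/44 ∈ [59/74, 33/37) → index 9
j=10: u_10=41/44 ∈ [33/37, 1) → index 10

0 0 1 3 4 5 6 7 8 9 10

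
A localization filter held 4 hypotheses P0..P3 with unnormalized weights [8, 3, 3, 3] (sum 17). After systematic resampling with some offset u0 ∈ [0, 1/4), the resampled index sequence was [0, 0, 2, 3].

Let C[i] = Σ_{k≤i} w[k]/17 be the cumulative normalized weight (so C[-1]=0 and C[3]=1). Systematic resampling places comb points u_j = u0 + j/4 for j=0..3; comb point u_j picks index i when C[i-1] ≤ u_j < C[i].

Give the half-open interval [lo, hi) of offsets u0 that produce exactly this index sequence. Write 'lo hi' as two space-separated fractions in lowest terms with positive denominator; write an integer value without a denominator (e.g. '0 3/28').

C = [8/17, 11/17, 14/17, 1]
j=0 picked index 0: u0 ∈ [0, 8/17)
j=1 picked index 0: u0 ∈ [-1/4, 15/68)
j=2 picked index 2: u0 ∈ [5/34, 11/34)
j=3 picked index 3: u0 ∈ [5/68, 1/4)
intersection: [5/34, 15/68)

5/34 15/68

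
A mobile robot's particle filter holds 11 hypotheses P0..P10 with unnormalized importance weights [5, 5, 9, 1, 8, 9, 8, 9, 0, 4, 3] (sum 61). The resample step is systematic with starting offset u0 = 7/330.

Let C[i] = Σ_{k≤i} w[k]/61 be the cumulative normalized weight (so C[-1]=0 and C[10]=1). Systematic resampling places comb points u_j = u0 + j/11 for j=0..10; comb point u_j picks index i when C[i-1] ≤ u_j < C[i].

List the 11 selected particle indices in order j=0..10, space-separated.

0 1 2 2 4 5 5 6 7 7 9

C = [5/61, 10/61, 19/61, 20/61, 28/61, 37/61, 45/61, 54/61, 54/61, 58/61, 1]
j=0: u_0=7/330 ∈ [0, 5/61) → index 0
j=1: u_1=37/330 ∈ [5/61, 10/61) → index 1
j=2: u_2=67/330 ∈ [10/61, 19/61) → index 2
j=3: u_3=97/330 ∈ [10/61, 19/61) → index 2
j=4: u_4=127/330 ∈ [20/61, 28/61) → index 4
j=5: u_5=157/330 ∈ [28/61, 37/61) → index 5
j=6: u_6=17/30 ∈ [28/61, 37/61) → index 5
j=7: u_7=217/330 ∈ [37/61, 45/61) → index 6
j=8: u_8=247/330 ∈ [45/61, 54/61) → index 7
j=9: u_9=277/330 ∈ [45/61, 54/61) → index 7
j=10: u_10=307/330 ∈ [54/61, 58/61) → index 9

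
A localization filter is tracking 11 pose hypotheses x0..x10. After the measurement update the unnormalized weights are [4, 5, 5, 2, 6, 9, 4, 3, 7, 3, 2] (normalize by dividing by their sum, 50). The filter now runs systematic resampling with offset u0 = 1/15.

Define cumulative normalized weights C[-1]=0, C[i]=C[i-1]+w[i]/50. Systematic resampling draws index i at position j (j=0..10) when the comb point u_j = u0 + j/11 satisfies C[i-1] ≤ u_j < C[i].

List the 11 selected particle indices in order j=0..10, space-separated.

C = [2/25, 9/50, 7/25, 8/25, 11/25, 31/50, 7/10, 19/25, 9/10, 24/25, 1]
j=0: u_0=1/15 ∈ [0, 2/25) → index 0
j=1: u_1=26/165 ∈ [2/25, 9/50) → index 1
j=2: u_2=41/165 ∈ [9/50, 7/25) → index 2
j=3: u_3=56/165 ∈ [8/25, 11/25) → index 4
j=4: u_4=71/165 ∈ [8/25, 11/25) → index 4
j=5: u_5=86/165 ∈ [11/25, 31/50) → index 5
j=6: u_6=101/165 ∈ [11/25, 31/50) → index 5
j=7: u_7=116/165 ∈ [7/10, 19/25) → index 7
j=8: u_8=131/165 ∈ [19/25, 9/10) → index 8
j=9: u_9=146/165 ∈ [19/25, 9/10) → index 8
j=10: u_10=161/165 ∈ [24/25, 1) → index 10

0 1 2 4 4 5 5 7 8 8 10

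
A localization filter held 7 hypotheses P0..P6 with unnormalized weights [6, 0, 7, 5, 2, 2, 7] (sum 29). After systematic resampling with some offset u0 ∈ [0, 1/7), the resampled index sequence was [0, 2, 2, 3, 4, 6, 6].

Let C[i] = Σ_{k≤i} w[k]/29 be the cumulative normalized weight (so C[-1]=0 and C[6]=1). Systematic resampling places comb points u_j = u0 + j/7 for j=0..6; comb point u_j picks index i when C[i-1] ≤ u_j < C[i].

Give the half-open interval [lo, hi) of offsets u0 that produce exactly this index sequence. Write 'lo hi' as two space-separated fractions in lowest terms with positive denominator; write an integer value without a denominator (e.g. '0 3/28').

C = [6/29, 6/29, 13/29, 18/29, 20/29, 22/29, 1]
j=0 picked index 0: u0 ∈ [0, 6/29)
j=1 picked index 2: u0 ∈ [13/203, 62/203)
j=2 picked index 2: u0 ∈ [-16/203, 33/203)
j=3 picked index 3: u0 ∈ [4/203, 39/203)
j=4 picked index 4: u0 ∈ [10/203, 24/203)
j=5 picked index 6: u0 ∈ [9/203, 2/7)
j=6 picked index 6: u0 ∈ [-20/203, 1/7)
intersection: [13/203, 24/203)

13/203 24/203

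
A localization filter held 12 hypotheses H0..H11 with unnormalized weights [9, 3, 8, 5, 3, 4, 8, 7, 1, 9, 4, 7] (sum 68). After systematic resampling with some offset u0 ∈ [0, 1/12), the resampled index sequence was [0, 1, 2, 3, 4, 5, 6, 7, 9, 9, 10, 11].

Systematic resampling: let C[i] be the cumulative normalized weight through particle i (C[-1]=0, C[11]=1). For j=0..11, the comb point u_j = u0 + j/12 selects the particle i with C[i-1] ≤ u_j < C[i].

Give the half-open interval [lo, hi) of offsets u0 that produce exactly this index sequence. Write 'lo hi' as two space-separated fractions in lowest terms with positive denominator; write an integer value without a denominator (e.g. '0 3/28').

C = [9/68, 3/17, 5/17, 25/68, 7/17, 8/17, 10/17, 47/68, 12/17, 57/68, 61/68, 1]
j=0 picked index 0: u0 ∈ [0, 9/68)
j=1 picked index 1: u0 ∈ [5/102, 19/204)
j=2 picked index 2: u0 ∈ [1/102, 13/102)
j=3 picked index 3: u0 ∈ [3/68, 2/17)
j=4 picked index 4: u0 ∈ [7/204, 4/51)
j=5 picked index 5: u0 ∈ [-1/204, 11/204)
j=6 picked index 6: u0 ∈ [-1/34, 3/34)
j=7 picked index 7: u0 ∈ [1/204, 11/102)
j=8 picked index 9: u0 ∈ [2/51, 35/204)
j=9 picked index 9: u0 ∈ [-3/68, 3/34)
j=10 picked index 10: u0 ∈ [1/204, 13/204)
j=11 picked index 11: u0 ∈ [-1/51, 1/12)
intersection: [5/102, 11/204)

5/102 11/204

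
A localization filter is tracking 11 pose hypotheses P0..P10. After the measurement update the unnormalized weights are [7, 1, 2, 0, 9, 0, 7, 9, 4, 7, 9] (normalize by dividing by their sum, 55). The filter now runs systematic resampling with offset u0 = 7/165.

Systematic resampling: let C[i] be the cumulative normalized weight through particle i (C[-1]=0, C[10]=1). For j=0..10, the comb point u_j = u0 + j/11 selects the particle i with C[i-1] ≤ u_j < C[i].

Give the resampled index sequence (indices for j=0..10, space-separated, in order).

C = [7/55, 8/55, 2/11, 2/11, 19/55, 19/55, 26/55, 7/11, 39/55, 46/55, 1]
j=0: u_0=7/165 ∈ [0, 7/55) → index 0
j=1: u_1=2/15 ∈ [7/55, 8/55) → index 1
j=2: u_2=37/165 ∈ [2/11, 19/55) → index 4
j=3: u_3=52/165 ∈ [2/11, 19/55) → index 4
j=4: u_4=67/165 ∈ [19/55, 26/55) → index 6
j=5: u_5=82/165 ∈ [26/55, 7/11) → index 7
j=6: u_6=97/165 ∈ [26/55, 7/11) → index 7
j=7: u_7=112/165 ∈ [7/11, 39/55) → index 8
j=8: u_8=127/165 ∈ [39/55, 46/55) → index 9
j=9: u_9=142/165 ∈ [46/55, 1) → index 10
j=10: u_10=157/165 ∈ [46/55, 1) → index 10

0 1 4 4 6 7 7 8 9 10 10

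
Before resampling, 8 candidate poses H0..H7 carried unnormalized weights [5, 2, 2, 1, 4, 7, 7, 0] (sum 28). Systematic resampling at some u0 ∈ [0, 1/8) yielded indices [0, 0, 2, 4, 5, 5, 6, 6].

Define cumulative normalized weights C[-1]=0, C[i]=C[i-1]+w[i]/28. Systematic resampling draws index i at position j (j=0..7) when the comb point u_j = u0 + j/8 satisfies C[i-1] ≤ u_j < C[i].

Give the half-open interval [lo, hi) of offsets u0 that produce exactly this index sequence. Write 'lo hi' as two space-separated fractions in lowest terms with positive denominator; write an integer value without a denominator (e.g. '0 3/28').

0 3/56

C = [5/28, 1/4, 9/28, 5/14, 1/2, 3/4, 1, 1]
j=0 picked index 0: u0 ∈ [0, 5/28)
j=1 picked index 0: u0 ∈ [-1/8, 3/56)
j=2 picked index 2: u0 ∈ [0, 1/14)
j=3 picked index 4: u0 ∈ [-1/56, 1/8)
j=4 picked index 5: u0 ∈ [0, 1/4)
j=5 picked index 5: u0 ∈ [-1/8, 1/8)
j=6 picked index 6: u0 ∈ [0, 1/4)
j=7 picked index 6: u0 ∈ [-1/8, 1/8)
intersection: [0, 3/56)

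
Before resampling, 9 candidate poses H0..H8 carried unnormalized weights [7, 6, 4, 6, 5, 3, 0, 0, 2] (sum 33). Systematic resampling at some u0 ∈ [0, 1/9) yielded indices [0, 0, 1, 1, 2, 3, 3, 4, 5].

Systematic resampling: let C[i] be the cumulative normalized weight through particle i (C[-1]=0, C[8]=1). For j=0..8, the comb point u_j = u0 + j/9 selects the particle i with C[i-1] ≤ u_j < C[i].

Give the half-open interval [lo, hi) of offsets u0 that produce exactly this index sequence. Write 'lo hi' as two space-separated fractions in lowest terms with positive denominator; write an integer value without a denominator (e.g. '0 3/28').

0 1/33

C = [7/33, 13/33, 17/33, 23/33, 28/33, 31/33, 31/33, 31/33, 1]
j=0 picked index 0: u0 ∈ [0, 7/33)
j=1 picked index 0: u0 ∈ [-1/9, 10/99)
j=2 picked index 1: u0 ∈ [-1/99, 17/99)
j=3 picked index 1: u0 ∈ [-4/33, 2/33)
j=4 picked index 2: u0 ∈ [-5/99, 7/99)
j=5 picked index 3: u0 ∈ [-4/99, 14/99)
j=6 picked index 3: u0 ∈ [-5/33, 1/33)
j=7 picked index 4: u0 ∈ [-8/99, 7/99)
j=8 picked index 5: u0 ∈ [-4/99, 5/99)
intersection: [0, 1/33)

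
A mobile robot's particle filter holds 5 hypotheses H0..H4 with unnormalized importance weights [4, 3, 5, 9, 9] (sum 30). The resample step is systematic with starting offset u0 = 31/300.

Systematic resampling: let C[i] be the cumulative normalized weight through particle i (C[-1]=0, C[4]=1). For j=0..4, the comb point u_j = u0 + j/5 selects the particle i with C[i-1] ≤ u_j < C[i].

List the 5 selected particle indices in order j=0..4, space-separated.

0 2 3 4 4

C = [2/15, 7/30, 2/5, 7/10, 1]
j=0: u_0=31/300 ∈ [0, 2/15) → index 0
j=1: u_1=91/300 ∈ [7/30, 2/5) → index 2
j=2: u_2=151/300 ∈ [2/5, 7/10) → index 3
j=3: u_3=211/300 ∈ [7/10, 1) → index 4
j=4: u_4=271/300 ∈ [7/10, 1) → index 4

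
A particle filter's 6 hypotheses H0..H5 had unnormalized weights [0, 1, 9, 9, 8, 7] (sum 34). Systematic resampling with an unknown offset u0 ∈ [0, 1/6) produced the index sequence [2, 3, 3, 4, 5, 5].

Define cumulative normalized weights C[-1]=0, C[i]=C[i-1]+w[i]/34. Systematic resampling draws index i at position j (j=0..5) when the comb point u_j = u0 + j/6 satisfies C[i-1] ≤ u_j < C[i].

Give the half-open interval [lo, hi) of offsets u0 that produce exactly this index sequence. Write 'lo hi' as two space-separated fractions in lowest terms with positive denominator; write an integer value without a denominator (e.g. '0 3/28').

C = [0, 1/34, 5/17, 19/34, 27/34, 1]
j=0 picked index 2: u0 ∈ [1/34, 5/17)
j=1 picked index 3: u0 ∈ [13/102, 20/51)
j=2 picked index 3: u0 ∈ [-2/51, 23/102)
j=3 picked index 4: u0 ∈ [1/17, 5/17)
j=4 picked index 5: u0 ∈ [13/102, 1/3)
j=5 picked index 5: u0 ∈ [-2/51, 1/6)
intersection: [13/102, 1/6)

13/102 1/6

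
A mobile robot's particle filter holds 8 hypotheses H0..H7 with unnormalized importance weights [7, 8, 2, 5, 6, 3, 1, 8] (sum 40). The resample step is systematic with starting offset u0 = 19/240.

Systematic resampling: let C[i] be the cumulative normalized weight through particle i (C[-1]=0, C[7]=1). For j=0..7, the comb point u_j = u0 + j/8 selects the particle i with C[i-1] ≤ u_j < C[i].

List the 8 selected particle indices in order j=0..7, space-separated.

0 1 1 3 4 5 7 7

C = [7/40, 3/8, 17/40, 11/20, 7/10, 31/40, 4/5, 1]
j=0: u_0=19/240 ∈ [0, 7/40) → index 0
j=1: u_1=49/240 ∈ [7/40, 3/8) → index 1
j=2: u_2=79/240 ∈ [7/40, 3/8) → index 1
j=3: u_3=109/240 ∈ [17/40, 11/20) → index 3
j=4: u_4=139/240 ∈ [11/20, 7/10) → index 4
j=5: u_5=169/240 ∈ [7/10, 31/40) → index 5
j=6: u_6=199/240 ∈ [4/5, 1) → index 7
j=7: u_7=229/240 ∈ [4/5, 1) → index 7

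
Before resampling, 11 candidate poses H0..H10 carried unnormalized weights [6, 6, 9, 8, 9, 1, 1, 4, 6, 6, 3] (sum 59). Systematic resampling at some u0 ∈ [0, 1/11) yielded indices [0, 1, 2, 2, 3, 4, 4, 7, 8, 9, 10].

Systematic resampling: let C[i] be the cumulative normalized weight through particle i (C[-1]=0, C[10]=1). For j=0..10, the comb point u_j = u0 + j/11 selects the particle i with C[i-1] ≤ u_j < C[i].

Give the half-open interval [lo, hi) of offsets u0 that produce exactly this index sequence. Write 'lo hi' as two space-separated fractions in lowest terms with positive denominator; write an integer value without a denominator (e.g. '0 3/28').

27/649 54/649

C = [6/59, 12/59, 21/59, 29/59, 38/59, 39/59, 40/59, 44/59, 50/59, 56/59, 1]
j=0 picked index 0: u0 ∈ [0, 6/59)
j=1 picked index 1: u0 ∈ [7/649, 73/649)
j=2 picked index 2: u0 ∈ [14/649, 113/649)
j=3 picked index 2: u0 ∈ [-45/649, 54/649)
j=4 picked index 3: u0 ∈ [-5/649, 83/649)
j=5 picked index 4: u0 ∈ [24/649, 123/649)
j=6 picked index 4: u0 ∈ [-35/649, 64/649)
j=7 picked index 7: u0 ∈ [27/649, 71/649)
j=8 picked index 8: u0 ∈ [12/649, 78/649)
j=9 picked index 9: u0 ∈ [19/649, 85/649)
j=10 picked index 10: u0 ∈ [26/649, 1/11)
intersection: [27/649, 54/649)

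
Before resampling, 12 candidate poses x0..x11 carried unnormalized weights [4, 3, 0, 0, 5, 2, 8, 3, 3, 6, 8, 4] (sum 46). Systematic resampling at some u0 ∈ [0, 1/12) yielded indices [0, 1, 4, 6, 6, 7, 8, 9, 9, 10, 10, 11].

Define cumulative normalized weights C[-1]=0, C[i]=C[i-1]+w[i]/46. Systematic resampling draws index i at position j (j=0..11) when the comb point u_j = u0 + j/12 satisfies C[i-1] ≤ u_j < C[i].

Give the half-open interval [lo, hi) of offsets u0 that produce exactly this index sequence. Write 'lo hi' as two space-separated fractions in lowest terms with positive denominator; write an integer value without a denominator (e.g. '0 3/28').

17/276 19/276

C = [2/23, 7/46, 7/46, 7/46, 6/23, 7/23, 11/23, 25/46, 14/23, 17/23, 21/23, 1]
j=0 picked index 0: u0 ∈ [0, 2/23)
j=1 picked index 1: u0 ∈ [1/276, 19/276)
j=2 picked index 4: u0 ∈ [-1/69, 13/138)
j=3 picked index 6: u0 ∈ [5/92, 21/92)
j=4 picked index 6: u0 ∈ [-2/69, 10/69)
j=5 picked index 7: u0 ∈ [17/276, 35/276)
j=6 picked index 8: u0 ∈ [1/23, 5/46)
j=7 picked index 9: u0 ∈ [7/276, 43/276)
j=8 picked index 9: u0 ∈ [-4/69, 5/69)
j=9 picked index 10: u0 ∈ [-1/92, 15/92)
j=10 picked index 10: u0 ∈ [-13/138, 11/138)
j=11 picked index 11: u0 ∈ [-1/276, 1/12)
intersection: [17/276, 19/276)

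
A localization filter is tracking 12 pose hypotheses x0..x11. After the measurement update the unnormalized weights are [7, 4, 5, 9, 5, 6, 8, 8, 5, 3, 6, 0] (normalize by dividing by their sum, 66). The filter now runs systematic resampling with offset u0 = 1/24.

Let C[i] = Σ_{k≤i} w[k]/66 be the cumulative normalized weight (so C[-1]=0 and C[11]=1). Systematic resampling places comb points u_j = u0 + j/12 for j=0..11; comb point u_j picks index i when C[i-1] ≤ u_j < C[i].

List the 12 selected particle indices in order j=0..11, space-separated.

C = [7/66, 1/6, 8/33, 25/66, 5/11, 6/11, 2/3, 26/33, 19/22, 10/11, 1, 1]
j=0: u_0=1/24 ∈ [0, 7/66) → index 0
j=1: u_1=1/8 ∈ [7/66, 1/6) → index 1
j=2: u_2=5/24 ∈ [1/6, 8/33) → index 2
j=3: u_3=7/24 ∈ [8/33, 25/66) → index 3
j=4: u_4=3/8 ∈ [8/33, 25/66) → index 3
j=5: u_5=11/24 ∈ [5/11, 6/11) → index 5
j=6: u_6=13/24 ∈ [5/11, 6/11) → index 5
j=7: u_7=5/8 ∈ [6/11, 2/3) → index 6
j=8: u_8=17/24 ∈ [2/3, 26/33) → index 7
j=9: u_9=19/24 ∈ [26/33, 19/22) → index 8
j=10: u_10=7/8 ∈ [19/22, 10/11) → index 9
j=11: u_11=23/24 ∈ [10/11, 1) → index 10

0 1 2 3 3 5 5 6 7 8 9 10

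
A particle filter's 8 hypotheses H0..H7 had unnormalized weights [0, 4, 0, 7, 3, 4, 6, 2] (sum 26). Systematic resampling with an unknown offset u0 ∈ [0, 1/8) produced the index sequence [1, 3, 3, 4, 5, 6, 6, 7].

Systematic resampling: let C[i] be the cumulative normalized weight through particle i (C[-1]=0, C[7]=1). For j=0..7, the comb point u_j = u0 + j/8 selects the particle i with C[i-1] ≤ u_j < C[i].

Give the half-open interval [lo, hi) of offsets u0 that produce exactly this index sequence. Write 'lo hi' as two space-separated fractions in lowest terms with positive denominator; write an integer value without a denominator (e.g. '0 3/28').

7/104 1/8

C = [0, 2/13, 2/13, 11/26, 7/13, 9/13, 12/13, 1]
j=0 picked index 1: u0 ∈ [0, 2/13)
j=1 picked index 3: u0 ∈ [3/104, 31/104)
j=2 picked index 3: u0 ∈ [-5/52, 9/52)
j=3 picked index 4: u0 ∈ [5/104, 17/104)
j=4 picked index 5: u0 ∈ [1/26, 5/26)
j=5 picked index 6: u0 ∈ [7/104, 31/104)
j=6 picked index 6: u0 ∈ [-3/52, 9/52)
j=7 picked index 7: u0 ∈ [5/104, 1/8)
intersection: [7/104, 1/8)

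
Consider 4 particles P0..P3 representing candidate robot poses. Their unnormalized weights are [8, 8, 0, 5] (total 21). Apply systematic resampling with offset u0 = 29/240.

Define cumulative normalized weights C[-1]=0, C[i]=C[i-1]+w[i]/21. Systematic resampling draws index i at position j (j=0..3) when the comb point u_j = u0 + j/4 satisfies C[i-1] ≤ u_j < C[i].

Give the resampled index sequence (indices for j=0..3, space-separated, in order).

C = [8/21, 16/21, 16/21, 1]
j=0: u_0=29/240 ∈ [0, 8/21) → index 0
j=1: u_1=89/240 ∈ [0, 8/21) → index 0
j=2: u_2=149/240 ∈ [8/21, 16/21) → index 1
j=3: u_3=209/240 ∈ [16/21, 1) → index 3

0 0 1 3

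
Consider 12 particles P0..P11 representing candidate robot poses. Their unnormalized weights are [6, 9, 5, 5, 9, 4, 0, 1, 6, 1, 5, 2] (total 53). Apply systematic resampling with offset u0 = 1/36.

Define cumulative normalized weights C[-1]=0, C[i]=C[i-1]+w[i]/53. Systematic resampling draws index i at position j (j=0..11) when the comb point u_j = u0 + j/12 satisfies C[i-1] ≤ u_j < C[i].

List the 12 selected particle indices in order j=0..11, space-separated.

0 0 1 1 2 3 4 4 5 8 9 10

C = [6/53, 15/53, 20/53, 25/53, 34/53, 38/53, 38/53, 39/53, 45/53, 46/53, 51/53, 1]
j=0: u_0=1/36 ∈ [0, 6/53) → index 0
j=1: u_1=1/9 ∈ [0, 6/53) → index 0
j=2: u_2=7/36 ∈ [6/53, 15/53) → index 1
j=3: u_3=5/18 ∈ [6/53, 15/53) → index 1
j=4: u_4=13/36 ∈ [15/53, 20/53) → index 2
j=5: u_5=4/9 ∈ [20/53, 25/53) → index 3
j=6: u_6=19/36 ∈ [25/53, 34/53) → index 4
j=7: u_7=11/18 ∈ [25/53, 34/53) → index 4
j=8: u_8=25/36 ∈ [34/53, 38/53) → index 5
j=9: u_9=7/9 ∈ [39/53, 45/53) → index 8
j=10: u_10=31/36 ∈ [45/53, 46/53) → index 9
j=11: u_11=17/18 ∈ [46/53, 51/53) → index 10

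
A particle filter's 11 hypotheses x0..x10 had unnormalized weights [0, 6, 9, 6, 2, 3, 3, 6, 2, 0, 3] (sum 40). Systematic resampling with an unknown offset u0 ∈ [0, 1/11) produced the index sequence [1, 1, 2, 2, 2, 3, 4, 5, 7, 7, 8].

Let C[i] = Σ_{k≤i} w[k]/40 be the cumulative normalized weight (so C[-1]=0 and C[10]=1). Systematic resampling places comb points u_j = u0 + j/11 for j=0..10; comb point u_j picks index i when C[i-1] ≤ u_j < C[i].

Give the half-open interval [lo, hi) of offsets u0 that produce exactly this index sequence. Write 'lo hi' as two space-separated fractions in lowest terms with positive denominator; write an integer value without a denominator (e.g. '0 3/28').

C = [0, 3/20, 3/8, 21/40, 23/40, 13/20, 29/40, 7/8, 37/40, 37/40, 1]
j=0 picked index 1: u0 ∈ [0, 3/20)
j=1 picked index 1: u0 ∈ [-1/11, 13/220)
j=2 picked index 2: u0 ∈ [-7/220, 17/88)
j=3 picked index 2: u0 ∈ [-27/220, 9/88)
j=4 picked index 2: u0 ∈ [-47/220, 1/88)
j=5 picked index 3: u0 ∈ [-7/88, 31/440)
j=6 picked index 4: u0 ∈ [-9/440, 13/440)
j=7 picked index 5: u0 ∈ [-27/440, 3/220)
j=8 picked index 7: u0 ∈ [-1/440, 13/88)
j=9 picked index 7: u0 ∈ [-41/440, 5/88)
j=10 picked index 8: u0 ∈ [-3/88, 7/440)
intersection: [0, 1/88)

0 1/88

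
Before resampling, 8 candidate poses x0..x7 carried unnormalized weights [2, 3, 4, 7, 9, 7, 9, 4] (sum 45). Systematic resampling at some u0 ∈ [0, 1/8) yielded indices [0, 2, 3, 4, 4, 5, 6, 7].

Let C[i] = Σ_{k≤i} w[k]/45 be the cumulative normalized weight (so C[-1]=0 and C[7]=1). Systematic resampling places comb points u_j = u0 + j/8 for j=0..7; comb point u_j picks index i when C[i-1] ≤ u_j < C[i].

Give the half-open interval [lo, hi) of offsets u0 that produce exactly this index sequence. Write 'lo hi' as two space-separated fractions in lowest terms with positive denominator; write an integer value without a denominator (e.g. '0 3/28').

C = [2/45, 1/9, 1/5, 16/45, 5/9, 32/45, 41/45, 1]
j=0 picked index 0: u0 ∈ [0, 2/45)
j=1 picked index 2: u0 ∈ [-1/72, 3/40)
j=2 picked index 3: u0 ∈ [-1/20, 19/180)
j=3 picked index 4: u0 ∈ [-7/360, 13/72)
j=4 picked index 4: u0 ∈ [-13/90, 1/18)
j=5 picked index 5: u0 ∈ [-5/72, 31/360)
j=6 picked index 6: u0 ∈ [-7/180, 29/180)
j=7 picked index 7: u0 ∈ [13/360, 1/8)
intersection: [13/360, 2/45)

13/360 2/45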